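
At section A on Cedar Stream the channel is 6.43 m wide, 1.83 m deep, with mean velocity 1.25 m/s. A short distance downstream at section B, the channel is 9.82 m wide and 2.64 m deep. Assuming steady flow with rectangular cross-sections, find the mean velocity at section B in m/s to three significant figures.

0.567 m/s

Q = A₁V₁ = (6.43×1.83) × 1.25 = 14.71 m³/s
A₂ = 9.82 × 2.64 = 25.92 m²
V₂ = Q/A₂ = 14.71/25.92 = 0.5674 m/s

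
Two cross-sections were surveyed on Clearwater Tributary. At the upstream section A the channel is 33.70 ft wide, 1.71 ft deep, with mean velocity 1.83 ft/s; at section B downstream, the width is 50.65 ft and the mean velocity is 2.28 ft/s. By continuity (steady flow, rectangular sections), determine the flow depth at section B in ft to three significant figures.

Q = A₁V₁ = (33.70×1.71) × 1.83 = 105.5 ft³/s
d₂ = Q/(b₂ V₂) = 105.5/(50.65×2.28) = 0.9132 ft

0.913 ft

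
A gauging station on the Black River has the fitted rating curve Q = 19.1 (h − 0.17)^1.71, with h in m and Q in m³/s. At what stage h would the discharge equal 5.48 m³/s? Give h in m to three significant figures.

0.652 m

h − h₀ = (Q/C)^(1/b) = (5.48/19.1)^(1/1.71) = 0.4818 m
h = 0.17 + 0.4818 = 0.6518 m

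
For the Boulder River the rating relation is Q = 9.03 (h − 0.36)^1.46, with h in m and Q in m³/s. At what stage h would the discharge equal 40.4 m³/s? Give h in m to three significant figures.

h − h₀ = (Q/C)^(1/b) = (40.4/9.03)^(1/1.46) = 2.790 m
h = 0.36 + 2.790 = 3.150 m

3.15 m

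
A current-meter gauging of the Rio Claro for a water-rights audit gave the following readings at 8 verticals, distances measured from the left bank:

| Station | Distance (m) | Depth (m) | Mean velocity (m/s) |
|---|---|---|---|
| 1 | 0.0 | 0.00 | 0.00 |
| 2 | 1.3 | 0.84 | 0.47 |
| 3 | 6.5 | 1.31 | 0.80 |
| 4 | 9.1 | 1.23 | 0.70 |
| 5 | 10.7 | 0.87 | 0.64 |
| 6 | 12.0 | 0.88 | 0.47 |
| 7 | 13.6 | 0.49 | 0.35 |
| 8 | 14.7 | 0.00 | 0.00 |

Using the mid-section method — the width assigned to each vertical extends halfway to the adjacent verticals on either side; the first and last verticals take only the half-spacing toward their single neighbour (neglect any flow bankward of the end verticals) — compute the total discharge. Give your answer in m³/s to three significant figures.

8.82 m³/s

w_2 = (6.5 − 0.0)/2 = 3.25 m; q_2 = 0.47 × 0.84 × 3.25 = 1.283 m³/s
w_3 = (9.1 − 1.3)/2 = 3.9 m; q_3 = 0.80 × 1.31 × 3.9 = 4.087 m³/s
w_4 = (10.7 − 6.5)/2 = 2.1 m; q_4 = 0.70 × 1.23 × 2.1 = 1.808 m³/s
w_5 = (12.0 − 9.1)/2 = 1.45 m; q_5 = 0.64 × 0.87 × 1.45 = 0.8074 m³/s
w_6 = (13.6 − 10.7)/2 = 1.45 m; q_6 = 0.47 × 0.88 × 1.45 = 0.5997 m³/s
w_7 = (14.7 − 12.0)/2 = 1.35 m; q_7 = 0.35 × 0.49 × 1.35 = 0.2315 m³/s
Stations 1, 8 contribute zero (depth or velocity is 0).
Q = Σ qᵢ = 8.817 m³/s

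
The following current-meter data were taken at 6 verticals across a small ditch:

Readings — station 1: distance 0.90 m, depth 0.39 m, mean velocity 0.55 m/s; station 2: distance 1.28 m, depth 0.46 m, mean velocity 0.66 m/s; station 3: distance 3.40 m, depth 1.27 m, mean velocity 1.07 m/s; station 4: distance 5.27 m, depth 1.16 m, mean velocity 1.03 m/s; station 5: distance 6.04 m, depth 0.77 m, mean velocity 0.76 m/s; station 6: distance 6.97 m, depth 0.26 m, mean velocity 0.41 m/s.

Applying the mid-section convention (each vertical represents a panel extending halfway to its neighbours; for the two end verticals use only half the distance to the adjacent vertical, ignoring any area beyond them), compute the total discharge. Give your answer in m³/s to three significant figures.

5.26 m³/s

w_1 = (1.28 − 0.90)/2 = 0.19 m; q_1 = 0.55 × 0.39 × 0.19 = 0.04076 m³/s
w_2 = (3.40 − 0.90)/2 = 1.25 m; q_2 = 0.66 × 0.46 × 1.25 = 0.3795 m³/s
w_3 = (5.27 − 1.28)/2 = 1.995 m; q_3 = 1.07 × 1.27 × 1.995 = 2.711 m³/s
w_4 = (6.04 − 3.40)/2 = 1.32 m; q_4 = 1.03 × 1.16 × 1.32 = 1.577 m³/s
w_5 = (6.97 − 5.27)/2 = 0.85 m; q_5 = 0.76 × 0.77 × 0.85 = 0.4974 m³/s
w_6 = (6.97 − 6.04)/2 = 0.465 m; q_6 = 0.41 × 0.26 × 0.465 = 0.04957 m³/s
Q = Σ qᵢ = 5.255 m³/s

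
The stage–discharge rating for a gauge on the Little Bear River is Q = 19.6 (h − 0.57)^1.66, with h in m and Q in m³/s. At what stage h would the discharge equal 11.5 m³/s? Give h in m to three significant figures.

h − h₀ = (Q/C)^(1/b) = (11.5/19.6)^(1/1.66) = 0.7253 m
h = 0.57 + 0.7253 = 1.295 m

1.30 m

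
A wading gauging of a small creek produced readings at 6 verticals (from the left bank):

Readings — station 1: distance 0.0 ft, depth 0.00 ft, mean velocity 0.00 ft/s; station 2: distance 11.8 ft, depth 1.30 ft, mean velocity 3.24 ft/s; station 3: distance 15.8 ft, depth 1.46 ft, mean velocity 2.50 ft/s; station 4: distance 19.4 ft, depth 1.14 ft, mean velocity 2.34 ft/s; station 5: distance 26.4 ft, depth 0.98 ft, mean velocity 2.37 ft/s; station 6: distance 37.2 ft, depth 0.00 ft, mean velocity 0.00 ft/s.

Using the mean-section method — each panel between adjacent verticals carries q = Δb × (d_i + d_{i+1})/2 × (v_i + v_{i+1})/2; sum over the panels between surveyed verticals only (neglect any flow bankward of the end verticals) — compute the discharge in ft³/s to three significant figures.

Panel 1-2: Δb = 11.8 ft, d̄ = (0.00+1.30)/2 = 0.65, v̄ = (0.00+3.24)/2 = 1.62 → q = 11.8×0.65×1.62 = 12.43 ft³/s
Panel 2-3: Δb = 4 ft, d̄ = (1.30+1.46)/2 = 1.38, v̄ = (3.24+2.50)/2 = 2.87 → q = 4×1.38×2.87 = 15.84 ft³/s
Panel 3-4: Δb = 3.6 ft, d̄ = (1.46+1.14)/2 = 1.3, v̄ = (2.50+2.34)/2 = 2.42 → q = 3.6×1.3×2.42 = 11.33 ft³/s
Panel 4-5: Δb = 7 ft, d̄ = (1.14+0.98)/2 = 1.06, v̄ = (2.34+2.37)/2 = 2.355 → q = 7×1.06×2.355 = 17.47 ft³/s
Panel 5-6: Δb = 10.8 ft, d̄ = (0.98+0.00)/2 = 0.49, v̄ = (2.37+0.00)/2 = 1.185 → q = 10.8×0.49×1.185 = 6.271 ft³/s
Q = Σ q = 63.34 ft³/s

63.3 ft³/s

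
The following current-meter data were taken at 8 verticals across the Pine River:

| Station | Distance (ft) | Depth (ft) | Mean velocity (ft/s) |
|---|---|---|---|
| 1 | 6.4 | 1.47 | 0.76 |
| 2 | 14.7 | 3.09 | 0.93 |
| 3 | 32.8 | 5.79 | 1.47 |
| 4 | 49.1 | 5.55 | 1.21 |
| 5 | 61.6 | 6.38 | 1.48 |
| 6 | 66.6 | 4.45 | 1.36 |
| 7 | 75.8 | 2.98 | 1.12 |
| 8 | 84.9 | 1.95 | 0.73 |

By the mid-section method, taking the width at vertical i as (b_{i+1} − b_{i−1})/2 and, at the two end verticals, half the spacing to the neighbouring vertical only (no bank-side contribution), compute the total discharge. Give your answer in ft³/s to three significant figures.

w_1 = (14.7 − 6.4)/2 = 4.15 ft; q_1 = 0.76 × 1.47 × 4.15 = 4.636 ft³/s
w_2 = (32.8 − 6.4)/2 = 13.2 ft; q_2 = 0.93 × 3.09 × 13.2 = 37.93 ft³/s
w_3 = (49.1 − 14.7)/2 = 17.2 ft; q_3 = 1.47 × 5.79 × 17.2 = 146.4 ft³/s
w_4 = (61.6 − 32.8)/2 = 14.4 ft; q_4 = 1.21 × 5.55 × 14.4 = 96.70 ft³/s
w_5 = (66.6 − 49.1)/2 = 8.75 ft; q_5 = 1.48 × 6.38 × 8.75 = 82.62 ft³/s
w_6 = (75.8 − 61.6)/2 = 7.1 ft; q_6 = 1.36 × 4.45 × 7.1 = 42.97 ft³/s
w_7 = (84.9 − 66.6)/2 = 9.15 ft; q_7 = 1.12 × 2.98 × 9.15 = 30.54 ft³/s
w_8 = (84.9 − 75.8)/2 = 4.55 ft; q_8 = 0.73 × 1.95 × 4.55 = 6.477 ft³/s
Q = Σ qᵢ = 448.3 ft³/s

448 ft³/s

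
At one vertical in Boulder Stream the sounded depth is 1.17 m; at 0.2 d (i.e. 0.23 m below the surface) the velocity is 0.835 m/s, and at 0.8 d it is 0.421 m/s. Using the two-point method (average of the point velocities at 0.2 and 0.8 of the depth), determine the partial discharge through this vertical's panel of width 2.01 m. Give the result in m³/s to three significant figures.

1.48 m³/s

v̄ = (0.835 + 0.421) / 2 = 0.6280 m/s
q = v̄ × d × w = 0.6280 × 1.17 × 2.01 = 1.477 m³/s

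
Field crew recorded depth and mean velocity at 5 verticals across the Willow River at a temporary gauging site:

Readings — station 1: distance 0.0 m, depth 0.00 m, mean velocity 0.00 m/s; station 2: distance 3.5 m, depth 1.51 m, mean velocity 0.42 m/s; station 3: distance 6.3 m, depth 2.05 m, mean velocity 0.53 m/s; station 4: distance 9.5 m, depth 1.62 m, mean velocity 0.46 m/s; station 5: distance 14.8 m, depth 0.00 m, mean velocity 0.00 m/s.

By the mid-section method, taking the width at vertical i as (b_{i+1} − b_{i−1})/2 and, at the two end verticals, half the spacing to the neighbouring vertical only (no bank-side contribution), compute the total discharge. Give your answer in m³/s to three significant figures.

w_2 = (6.3 − 0.0)/2 = 3.15 m; q_2 = 0.42 × 1.51 × 3.15 = 1.998 m³/s
w_3 = (9.5 − 3.5)/2 = 3 m; q_3 = 0.53 × 2.05 × 3 = 3.260 m³/s
w_4 = (14.8 − 6.3)/2 = 4.25 m; q_4 = 0.46 × 1.62 × 4.25 = 3.167 m³/s
Stations 1, 5 contribute zero (depth or velocity is 0).
Q = Σ qᵢ = 8.424 m³/s

8.42 m³/s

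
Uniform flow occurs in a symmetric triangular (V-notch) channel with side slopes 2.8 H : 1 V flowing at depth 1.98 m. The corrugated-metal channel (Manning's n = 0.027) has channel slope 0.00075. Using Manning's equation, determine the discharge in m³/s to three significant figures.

10.6 m³/s

A = z·y² = 2.8×1.98² = 10.98 m²
P = 2y√(1+z²) = 2×1.98×√(1+2.8²) = 11.77 m
R = A/P = 10.98/11.77 = 0.9323 m
Q = (1/n)·A·R^(2/3)·S^(1/2) = (1/0.027) × 10.98 × 0.9323^(2/3) × 0.00075^(1/2) = 10.63 m³/s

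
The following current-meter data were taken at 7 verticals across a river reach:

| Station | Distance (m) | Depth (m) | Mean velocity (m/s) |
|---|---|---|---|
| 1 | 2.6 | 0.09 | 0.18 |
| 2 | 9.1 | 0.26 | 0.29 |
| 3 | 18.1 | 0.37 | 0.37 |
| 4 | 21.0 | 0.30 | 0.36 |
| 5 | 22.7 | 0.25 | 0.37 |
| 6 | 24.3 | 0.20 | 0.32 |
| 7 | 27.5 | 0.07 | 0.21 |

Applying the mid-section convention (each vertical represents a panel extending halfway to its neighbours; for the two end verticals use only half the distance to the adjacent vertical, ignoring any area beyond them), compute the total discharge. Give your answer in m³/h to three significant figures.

7310 m³/h

w_1 = (9.1 − 2.6)/2 = 3.25 m; q_1 = 0.18 × 0.09 × 3.25 = 0.05265 m³/s
w_2 = (18.1 − 2.6)/2 = 7.75 m; q_2 = 0.29 × 0.26 × 7.75 = 0.5844 m³/s
w_3 = (21.0 − 9.1)/2 = 5.95 m; q_3 = 0.37 × 0.37 × 5.95 = 0.8146 m³/s
w_4 = (22.7 − 18.1)/2 = 2.3 m; q_4 = 0.36 × 0.30 × 2.3 = 0.2484 m³/s
w_5 = (24.3 − 21.0)/2 = 1.65 m; q_5 = 0.37 × 0.25 × 1.65 = 0.1526 m³/s
w_6 = (27.5 − 22.7)/2 = 2.4 m; q_6 = 0.32 × 0.20 × 2.4 = 0.1536 m³/s
w_7 = (27.5 − 24.3)/2 = 1.6 m; q_7 = 0.21 × 0.07 × 1.6 = 0.02352 m³/s
Q = Σ qᵢ = 2.030 m³/s
= 2.030 × 3600 = 7307 m³/h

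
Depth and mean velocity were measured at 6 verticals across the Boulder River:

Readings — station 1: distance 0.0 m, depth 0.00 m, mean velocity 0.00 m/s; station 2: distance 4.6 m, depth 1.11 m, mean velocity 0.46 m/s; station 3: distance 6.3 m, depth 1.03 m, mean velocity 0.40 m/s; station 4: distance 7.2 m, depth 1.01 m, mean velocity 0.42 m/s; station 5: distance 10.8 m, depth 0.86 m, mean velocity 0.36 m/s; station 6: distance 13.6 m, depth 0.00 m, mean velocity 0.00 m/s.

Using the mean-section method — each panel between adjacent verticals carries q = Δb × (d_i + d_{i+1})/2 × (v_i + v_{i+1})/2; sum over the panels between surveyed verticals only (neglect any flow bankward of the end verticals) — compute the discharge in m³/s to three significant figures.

3.28 m³/s

Panel 1-2: Δb = 4.6 m, d̄ = (0.00+1.11)/2 = 0.555, v̄ = (0.00+0.46)/2 = 0.23 → q = 4.6×0.555×0.23 = 0.5872 m³/s
Panel 2-3: Δb = 1.7 m, d̄ = (1.11+1.03)/2 = 1.07, v̄ = (0.46+0.40)/2 = 0.43 → q = 1.7×1.07×0.43 = 0.7822 m³/s
Panel 3-4: Δb = 0.9 m, d̄ = (1.03+1.01)/2 = 1.02, v̄ = (0.40+0.42)/2 = 0.41 → q = 0.9×1.02×0.41 = 0.3764 m³/s
Panel 4-5: Δb = 3.6 m, d̄ = (1.01+0.86)/2 = 0.935, v̄ = (0.42+0.36)/2 = 0.39 → q = 3.6×0.935×0.39 = 1.313 m³/s
Panel 5-6: Δb = 2.8 m, d̄ = (0.86+0.00)/2 = 0.43, v̄ = (0.36+0.00)/2 = 0.18 → q = 2.8×0.43×0.18 = 0.2167 m³/s
Q = Σ q = 3.275 m³/s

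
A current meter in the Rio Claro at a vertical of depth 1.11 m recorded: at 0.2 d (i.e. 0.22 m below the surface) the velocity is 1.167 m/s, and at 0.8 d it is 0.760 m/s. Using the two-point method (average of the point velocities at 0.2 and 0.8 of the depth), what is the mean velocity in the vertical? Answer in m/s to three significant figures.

0.964 m/s

v̄ = (1.167 + 0.760) / 2 = 0.9635 m/s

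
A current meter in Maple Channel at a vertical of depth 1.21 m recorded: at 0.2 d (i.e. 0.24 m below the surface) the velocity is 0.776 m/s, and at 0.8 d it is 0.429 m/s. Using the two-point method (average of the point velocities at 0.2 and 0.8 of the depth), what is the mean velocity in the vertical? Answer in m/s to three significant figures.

v̄ = (0.776 + 0.429) / 2 = 0.6025 m/s

0.603 m/s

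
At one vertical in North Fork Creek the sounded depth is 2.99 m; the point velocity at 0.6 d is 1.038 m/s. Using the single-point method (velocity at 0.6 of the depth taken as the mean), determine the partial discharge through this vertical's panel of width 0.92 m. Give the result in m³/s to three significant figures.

2.86 m³/s

v̄ = v₀.₆ = 1.038 m/s
q = v̄ × d × w = 1.038 × 2.99 × 0.92 = 2.855 m³/s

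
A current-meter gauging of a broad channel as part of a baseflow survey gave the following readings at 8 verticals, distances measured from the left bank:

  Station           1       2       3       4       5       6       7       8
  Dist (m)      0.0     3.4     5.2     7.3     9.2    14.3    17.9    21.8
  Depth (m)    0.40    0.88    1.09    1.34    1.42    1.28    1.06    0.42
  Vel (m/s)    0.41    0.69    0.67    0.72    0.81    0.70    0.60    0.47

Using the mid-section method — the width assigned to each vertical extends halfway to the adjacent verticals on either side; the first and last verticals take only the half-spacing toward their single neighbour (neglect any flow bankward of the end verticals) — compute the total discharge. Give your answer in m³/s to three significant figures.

w_1 = (3.4 − 0.0)/2 = 1.7 m; q_1 = 0.41 × 0.40 × 1.7 = 0.2788 m³/s
w_2 = (5.2 − 0.0)/2 = 2.6 m; q_2 = 0.69 × 0.88 × 2.6 = 1.579 m³/s
w_3 = (7.3 − 3.4)/2 = 1.95 m; q_3 = 0.67 × 1.09 × 1.95 = 1.424 m³/s
w_4 = (9.2 − 5.2)/2 = 2 m; q_4 = 0.72 × 1.34 × 2 = 1.930 m³/s
w_5 = (14.3 − 7.3)/2 = 3.5 m; q_5 = 0.81 × 1.42 × 3.5 = 4.026 m³/s
w_6 = (17.9 − 9.2)/2 = 4.35 m; q_6 = 0.70 × 1.28 × 4.35 = 3.898 m³/s
w_7 = (21.8 − 14.3)/2 = 3.75 m; q_7 = 0.60 × 1.06 × 3.75 = 2.385 m³/s
w_8 = (21.8 − 17.9)/2 = 1.95 m; q_8 = 0.47 × 0.42 × 1.95 = 0.3849 m³/s
Q = Σ qᵢ = 15.90 m³/s

15.9 m³/s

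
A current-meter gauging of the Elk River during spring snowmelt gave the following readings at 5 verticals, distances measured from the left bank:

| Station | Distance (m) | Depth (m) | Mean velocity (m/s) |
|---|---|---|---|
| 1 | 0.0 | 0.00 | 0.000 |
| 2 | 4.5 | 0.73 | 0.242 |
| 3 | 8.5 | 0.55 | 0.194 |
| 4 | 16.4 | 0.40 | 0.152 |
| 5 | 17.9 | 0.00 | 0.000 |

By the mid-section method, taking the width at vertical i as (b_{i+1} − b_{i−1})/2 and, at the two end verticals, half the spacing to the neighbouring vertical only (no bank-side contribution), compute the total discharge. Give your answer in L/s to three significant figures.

1670 L/s

w_2 = (8.5 − 0.0)/2 = 4.25 m; q_2 = 0.242 × 0.73 × 4.25 = 0.7508 m³/s
w_3 = (16.4 − 4.5)/2 = 5.95 m; q_3 = 0.194 × 0.55 × 5.95 = 0.6349 m³/s
w_4 = (17.9 − 8.5)/2 = 4.7 m; q_4 = 0.152 × 0.40 × 4.7 = 0.2858 m³/s
Stations 1, 5 contribute zero (depth or velocity is 0).
Q = Σ qᵢ = 1.671 m³/s
= 1.671 × 1000 = 1671 L/s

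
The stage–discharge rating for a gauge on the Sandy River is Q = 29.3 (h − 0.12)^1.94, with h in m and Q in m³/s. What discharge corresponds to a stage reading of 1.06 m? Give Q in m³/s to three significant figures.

26.0 m³/s

Q = 29.3 × (1.06 − 0.12)^1.94 = 29.3 × 0.94^1.94 = 25.99 m³/s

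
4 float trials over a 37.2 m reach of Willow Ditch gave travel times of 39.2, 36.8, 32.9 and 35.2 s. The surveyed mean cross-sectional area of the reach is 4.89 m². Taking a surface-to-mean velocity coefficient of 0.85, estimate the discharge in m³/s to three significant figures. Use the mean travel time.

t̄ = (39.2 + 36.8 + 32.9 + 35.2) / 4 = 36.025 s
v_surface = L / t̄ = 37.2 / 36.025 = 1.033 m/s
v_mean = 0.85 × 1.033 = 0.8777 m/s
Q = A × v_mean = 4.89 × 0.8777 = 4.292 m³/s

4.29 m³/s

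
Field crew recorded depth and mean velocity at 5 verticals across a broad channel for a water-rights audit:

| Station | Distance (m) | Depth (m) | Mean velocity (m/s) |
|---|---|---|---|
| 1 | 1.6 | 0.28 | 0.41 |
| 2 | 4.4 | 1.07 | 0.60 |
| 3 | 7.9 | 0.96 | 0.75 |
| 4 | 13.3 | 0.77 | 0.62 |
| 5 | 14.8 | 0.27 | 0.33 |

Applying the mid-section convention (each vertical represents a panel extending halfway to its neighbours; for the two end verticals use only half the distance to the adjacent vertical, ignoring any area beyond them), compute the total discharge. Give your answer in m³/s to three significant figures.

7.10 m³/s

w_1 = (4.4 − 1.6)/2 = 1.4 m; q_1 = 0.41 × 0.28 × 1.4 = 0.1607 m³/s
w_2 = (7.9 − 1.6)/2 = 3.15 m; q_2 = 0.60 × 1.07 × 3.15 = 2.022 m³/s
w_3 = (13.3 − 4.4)/2 = 4.45 m; q_3 = 0.75 × 0.96 × 4.45 = 3.204 m³/s
w_4 = (14.8 − 7.9)/2 = 3.45 m; q_4 = 0.62 × 0.77 × 3.45 = 1.647 m³/s
w_5 = (14.8 − 13.3)/2 = 0.75 m; q_5 = 0.33 × 0.27 × 0.75 = 0.06683 m³/s
Q = Σ qᵢ = 7.101 m³/s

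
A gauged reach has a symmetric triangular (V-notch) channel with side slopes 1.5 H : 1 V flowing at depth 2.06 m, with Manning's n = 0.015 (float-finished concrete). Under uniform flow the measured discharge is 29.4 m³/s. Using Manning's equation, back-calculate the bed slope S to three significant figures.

0.00590

A = z·y² = 1.5×2.06² = 6.365 m²
P = 2y√(1+z²) = 2×2.06×√(1+1.5²) = 7.427 m
R = A/P = 6.365/7.427 = 0.8570 m
S = (Q·n / (1·A·R^(2/3)))² = (29.4×0.015 / (1×6.365×0.9022))² = 0.005896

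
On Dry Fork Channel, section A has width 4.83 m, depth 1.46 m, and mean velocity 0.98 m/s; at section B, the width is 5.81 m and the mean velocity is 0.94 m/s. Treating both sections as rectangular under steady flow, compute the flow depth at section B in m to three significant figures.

Q = A₁V₁ = (4.83×1.46) × 0.98 = 6.911 m³/s
d₂ = Q/(b₂ V₂) = 6.911/(5.81×0.94) = 1.265 m

1.27 m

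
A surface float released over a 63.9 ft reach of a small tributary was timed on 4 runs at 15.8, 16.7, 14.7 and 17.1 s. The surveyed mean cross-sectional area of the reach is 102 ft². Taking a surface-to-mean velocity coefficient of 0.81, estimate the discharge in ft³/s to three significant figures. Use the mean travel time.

t̄ = (15.8 + 16.7 + 14.7 + 17.1) / 4 = 16.075 s
v_surface = L / t̄ = 63.9 / 16.075 = 3.975 ft/s
v_mean = 0.81 × 3.975 = 3.220 ft/s
Q = A × v_mean = 102 × 3.220 = 328.4 ft³/s

328 ft³/s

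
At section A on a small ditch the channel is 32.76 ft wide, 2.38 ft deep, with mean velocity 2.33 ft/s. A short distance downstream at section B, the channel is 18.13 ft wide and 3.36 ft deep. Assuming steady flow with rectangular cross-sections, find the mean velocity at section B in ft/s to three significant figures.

2.98 ft/s

Q = A₁V₁ = (32.76×2.38) × 2.33 = 181.7 ft³/s
A₂ = 18.13 × 3.36 = 60.92 ft²
V₂ = Q/A₂ = 181.7/60.92 = 2.982 ft/s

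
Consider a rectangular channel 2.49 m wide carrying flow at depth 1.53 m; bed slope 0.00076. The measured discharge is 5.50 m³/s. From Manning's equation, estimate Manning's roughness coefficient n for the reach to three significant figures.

0.0149

A = b·y = 2.49 × 1.53 = 3.810 m²
P = b + 2y = 2.49 + 2×1.53 = 5.550 m
R = A/P = 3.810/5.550 = 0.6864 m
n = (1/Q)·A·R^(2/3)·S^(1/2) = (1/5.50) × 3.810 × 0.7782 × 0.02757 = 0.01486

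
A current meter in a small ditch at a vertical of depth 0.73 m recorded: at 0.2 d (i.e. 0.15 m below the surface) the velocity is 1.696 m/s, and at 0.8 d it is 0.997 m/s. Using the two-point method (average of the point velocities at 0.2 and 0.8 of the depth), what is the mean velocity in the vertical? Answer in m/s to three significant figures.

v̄ = (1.696 + 0.997) / 2 = 1.347 m/s

1.35 m/s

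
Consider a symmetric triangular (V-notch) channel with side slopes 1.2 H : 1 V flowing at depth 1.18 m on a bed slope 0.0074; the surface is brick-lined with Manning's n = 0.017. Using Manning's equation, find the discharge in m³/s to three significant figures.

4.99 m³/s

A = z·y² = 1.2×1.18² = 1.671 m²
P = 2y√(1+z²) = 2×1.18×√(1+1.2²) = 3.686 m
R = A/P = 1.671/3.686 = 0.4533 m
Q = (1/n)·A·R^(2/3)·S^(1/2) = (1/0.017) × 1.671 × 0.4533^(2/3) × 0.0074^(1/2) = 4.989 m³/s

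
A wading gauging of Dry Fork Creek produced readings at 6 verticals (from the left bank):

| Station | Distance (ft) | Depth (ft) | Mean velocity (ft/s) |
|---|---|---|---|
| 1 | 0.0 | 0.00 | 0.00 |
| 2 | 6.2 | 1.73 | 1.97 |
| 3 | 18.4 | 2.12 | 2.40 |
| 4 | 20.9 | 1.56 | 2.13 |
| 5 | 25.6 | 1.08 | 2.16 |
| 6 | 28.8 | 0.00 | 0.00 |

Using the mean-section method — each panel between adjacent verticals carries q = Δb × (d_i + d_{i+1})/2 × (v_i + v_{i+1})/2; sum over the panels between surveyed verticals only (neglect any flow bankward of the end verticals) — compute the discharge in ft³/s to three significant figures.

82.2 ft³/s

Panel 1-2: Δb = 6.2 ft, d̄ = (0.00+1.73)/2 = 0.865, v̄ = (0.00+1.97)/2 = 0.985 → q = 6.2×0.865×0.985 = 5.283 ft³/s
Panel 2-3: Δb = 12.2 ft, d̄ = (1.73+2.12)/2 = 1.925, v̄ = (1.97+2.40)/2 = 2.185 → q = 12.2×1.925×2.185 = 51.31 ft³/s
Panel 3-4: Δb = 2.5 ft, d̄ = (2.12+1.56)/2 = 1.84, v̄ = (2.40+2.13)/2 = 2.265 → q = 2.5×1.84×2.265 = 10.42 ft³/s
Panel 4-5: Δb = 4.7 ft, d̄ = (1.56+1.08)/2 = 1.32, v̄ = (2.13+2.16)/2 = 2.145 → q = 4.7×1.32×2.145 = 13.31 ft³/s
Panel 5-6: Δb = 3.2 ft, d̄ = (1.08+0.00)/2 = 0.54, v̄ = (2.16+0.00)/2 = 1.08 → q = 3.2×0.54×1.08 = 1.866 ft³/s
Q = Σ q = 82.19 ft³/s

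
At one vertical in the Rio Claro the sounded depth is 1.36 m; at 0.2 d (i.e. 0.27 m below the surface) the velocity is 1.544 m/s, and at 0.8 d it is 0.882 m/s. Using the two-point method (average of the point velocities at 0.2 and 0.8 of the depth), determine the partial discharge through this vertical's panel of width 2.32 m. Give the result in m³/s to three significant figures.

v̄ = (1.544 + 0.882) / 2 = 1.213 m/s
q = v̄ × d × w = 1.213 × 1.36 × 2.32 = 3.827 m³/s

3.83 m³/s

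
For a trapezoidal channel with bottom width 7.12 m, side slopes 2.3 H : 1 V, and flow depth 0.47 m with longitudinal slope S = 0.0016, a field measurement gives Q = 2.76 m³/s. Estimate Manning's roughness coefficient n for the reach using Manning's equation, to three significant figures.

0.0307

A = (b + z·y)·y = (7.12 + 2.3×0.47)×0.47 = 3.854 m²
P = b + 2y√(1+z²) = 7.12 + 2×0.47×√(1+2.3²) = 9.478 m
R = A/P = 3.854/9.478 = 0.4067 m
n = (1/Q)·A·R^(2/3)·S^(1/2) = (1/2.76) × 3.854 × 0.5489 × 0.04000 = 0.03066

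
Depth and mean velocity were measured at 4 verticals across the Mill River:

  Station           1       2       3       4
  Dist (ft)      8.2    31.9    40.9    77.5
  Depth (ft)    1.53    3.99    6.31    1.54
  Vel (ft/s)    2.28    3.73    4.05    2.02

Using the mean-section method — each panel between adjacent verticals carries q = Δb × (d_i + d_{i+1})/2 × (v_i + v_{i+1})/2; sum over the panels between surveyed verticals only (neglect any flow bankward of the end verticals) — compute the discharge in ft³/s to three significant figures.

813 ft³/s

Panel 1-2: Δb = 23.7 ft, d̄ = (1.53+3.99)/2 = 2.76, v̄ = (2.28+3.73)/2 = 3.005 → q = 23.7×2.76×3.005 = 196.6 ft³/s
Panel 2-3: Δb = 9 ft, d̄ = (3.99+6.31)/2 = 5.15, v̄ = (3.73+4.05)/2 = 3.89 → q = 9×5.15×3.89 = 180.3 ft³/s
Panel 3-4: Δb = 36.6 ft, d̄ = (6.31+1.54)/2 = 3.925, v̄ = (4.05+2.02)/2 = 3.035 → q = 36.6×3.925×3.035 = 436.0 ft³/s
Q = Σ q = 812.9 ft³/s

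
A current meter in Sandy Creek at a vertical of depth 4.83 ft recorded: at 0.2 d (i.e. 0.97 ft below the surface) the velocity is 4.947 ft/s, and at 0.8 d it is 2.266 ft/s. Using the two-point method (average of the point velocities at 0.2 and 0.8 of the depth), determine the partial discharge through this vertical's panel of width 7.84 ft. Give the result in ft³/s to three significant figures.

v̄ = (4.947 + 2.266) / 2 = 3.607 ft/s
q = v̄ × d × w = 3.607 × 4.83 × 7.84 = 136.6 ft³/s

137 ft³/s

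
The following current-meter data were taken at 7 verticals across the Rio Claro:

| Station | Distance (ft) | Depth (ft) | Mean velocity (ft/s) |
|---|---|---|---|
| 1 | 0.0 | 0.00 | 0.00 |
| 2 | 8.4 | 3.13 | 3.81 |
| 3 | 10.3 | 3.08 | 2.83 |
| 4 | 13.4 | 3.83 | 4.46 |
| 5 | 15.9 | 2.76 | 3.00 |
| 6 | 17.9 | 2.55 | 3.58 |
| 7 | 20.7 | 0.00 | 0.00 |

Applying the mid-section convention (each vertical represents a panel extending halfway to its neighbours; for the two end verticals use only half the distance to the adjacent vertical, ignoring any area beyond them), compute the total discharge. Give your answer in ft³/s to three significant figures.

172 ft³/s

w_2 = (10.3 − 0.0)/2 = 5.15 ft; q_2 = 3.81 × 3.13 × 5.15 = 61.42 ft³/s
w_3 = (13.4 − 8.4)/2 = 2.5 ft; q_3 = 2.83 × 3.08 × 2.5 = 21.79 ft³/s
w_4 = (15.9 − 10.3)/2 = 2.8 ft; q_4 = 4.46 × 3.83 × 2.8 = 47.83 ft³/s
w_5 = (17.9 − 13.4)/2 = 2.25 ft; q_5 = 3.00 × 2.76 × 2.25 = 18.63 ft³/s
w_6 = (20.7 − 15.9)/2 = 2.4 ft; q_6 = 3.58 × 2.55 × 2.4 = 21.91 ft³/s
Stations 1, 7 contribute zero (depth or velocity is 0).
Q = Σ qᵢ = 171.6 ft³/s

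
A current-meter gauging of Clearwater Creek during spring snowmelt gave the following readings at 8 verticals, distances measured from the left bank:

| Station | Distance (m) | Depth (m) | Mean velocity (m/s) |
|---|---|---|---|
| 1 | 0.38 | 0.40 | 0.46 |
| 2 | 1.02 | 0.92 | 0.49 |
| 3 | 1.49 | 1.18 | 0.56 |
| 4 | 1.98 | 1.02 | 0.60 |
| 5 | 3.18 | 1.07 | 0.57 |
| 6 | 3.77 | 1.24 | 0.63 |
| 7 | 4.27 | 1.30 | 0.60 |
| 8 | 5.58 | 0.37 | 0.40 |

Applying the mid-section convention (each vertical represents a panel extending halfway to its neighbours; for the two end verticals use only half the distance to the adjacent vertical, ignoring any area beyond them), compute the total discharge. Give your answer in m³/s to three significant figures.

2.92 m³/s

w_1 = (1.02 − 0.38)/2 = 0.32 m; q_1 = 0.46 × 0.40 × 0.32 = 0.05888 m³/s
w_2 = (1.49 − 0.38)/2 = 0.555 m; q_2 = 0.49 × 0.92 × 0.555 = 0.2502 m³/s
w_3 = (1.98 − 1.02)/2 = 0.48 m; q_3 = 0.56 × 1.18 × 0.48 = 0.3172 m³/s
w_4 = (3.18 − 1.49)/2 = 0.845 m; q_4 = 0.60 × 1.02 × 0.845 = 0.5171 m³/s
w_5 = (3.77 − 1.98)/2 = 0.895 m; q_5 = 0.57 × 1.07 × 0.895 = 0.5459 m³/s
w_6 = (4.27 − 3.18)/2 = 0.545 m; q_6 = 0.63 × 1.24 × 0.545 = 0.4258 m³/s
w_7 = (5.58 − 3.77)/2 = 0.905 m; q_7 = 0.60 × 1.30 × 0.905 = 0.7059 m³/s
w_8 = (5.58 − 4.27)/2 = 0.655 m; q_8 = 0.40 × 0.37 × 0.655 = 0.09694 m³/s
Q = Σ qᵢ = 2.918 m³/s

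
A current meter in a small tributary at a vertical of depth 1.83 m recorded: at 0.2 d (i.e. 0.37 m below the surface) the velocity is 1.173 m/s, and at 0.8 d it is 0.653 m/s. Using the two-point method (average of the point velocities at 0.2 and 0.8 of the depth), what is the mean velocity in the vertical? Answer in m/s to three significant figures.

v̄ = (1.173 + 0.653) / 2 = 0.9130 m/s

0.913 m/s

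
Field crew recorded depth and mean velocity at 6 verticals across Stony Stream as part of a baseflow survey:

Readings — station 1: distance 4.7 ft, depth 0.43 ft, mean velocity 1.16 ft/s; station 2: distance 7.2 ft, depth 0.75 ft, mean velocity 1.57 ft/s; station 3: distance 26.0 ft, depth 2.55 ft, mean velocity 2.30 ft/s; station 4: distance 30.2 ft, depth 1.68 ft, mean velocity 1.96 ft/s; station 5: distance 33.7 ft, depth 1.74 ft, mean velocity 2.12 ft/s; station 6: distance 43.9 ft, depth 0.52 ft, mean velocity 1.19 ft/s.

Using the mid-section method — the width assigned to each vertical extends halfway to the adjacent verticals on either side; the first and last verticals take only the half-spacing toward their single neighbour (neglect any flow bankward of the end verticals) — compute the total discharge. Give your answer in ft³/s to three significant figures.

122 ft³/s

w_1 = (7.2 − 4.7)/2 = 1.25 ft; q_1 = 1.16 × 0.43 × 1.25 = 0.6235 ft³/s
w_2 = (26.0 − 4.7)/2 = 10.65 ft; q_2 = 1.57 × 0.75 × 10.65 = 12.54 ft³/s
w_3 = (30.2 − 7.2)/2 = 11.5 ft; q_3 = 2.30 × 2.55 × 11.5 = 67.45 ft³/s
w_4 = (33.7 − 26.0)/2 = 3.85 ft; q_4 = 1.96 × 1.68 × 3.85 = 12.68 ft³/s
w_5 = (43.9 − 30.2)/2 = 6.85 ft; q_5 = 2.12 × 1.74 × 6.85 = 25.27 ft³/s
w_6 = (43.9 − 33.7)/2 = 5.1 ft; q_6 = 1.19 × 0.52 × 5.1 = 3.156 ft³/s
Q = Σ qᵢ = 121.7 ft³/s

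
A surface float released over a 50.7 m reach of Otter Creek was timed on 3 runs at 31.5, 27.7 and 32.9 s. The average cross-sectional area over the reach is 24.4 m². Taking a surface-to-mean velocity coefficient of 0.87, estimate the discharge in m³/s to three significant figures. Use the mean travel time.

t̄ = (31.5 + 27.7 + 32.9) / 3 = 30.7 s
v_surface = L / t̄ = 50.7 / 30.7 = 1.651 m/s
v_mean = 0.87 × 1.651 = 1.437 m/s
Q = A × v_mean = 24.4 × 1.437 = 35.06 m³/s

35.1 m³/s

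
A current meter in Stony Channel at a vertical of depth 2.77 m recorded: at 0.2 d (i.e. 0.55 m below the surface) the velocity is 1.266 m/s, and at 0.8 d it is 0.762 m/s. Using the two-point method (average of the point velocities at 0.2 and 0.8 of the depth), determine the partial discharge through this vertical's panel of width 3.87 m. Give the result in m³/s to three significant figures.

v̄ = (1.266 + 0.762) / 2 = 1.014 m/s
q = v̄ × d × w = 1.014 × 2.77 × 3.87 = 10.87 m³/s

10.9 m³/s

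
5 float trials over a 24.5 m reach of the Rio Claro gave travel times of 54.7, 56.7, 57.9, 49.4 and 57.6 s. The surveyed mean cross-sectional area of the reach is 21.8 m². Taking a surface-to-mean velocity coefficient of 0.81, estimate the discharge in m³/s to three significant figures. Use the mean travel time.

t̄ = (54.7 + 56.7 + 57.9 + 49.4 + 57.6) / 5 = 55.26 s
v_surface = L / t̄ = 24.5 / 55.26 = 0.4434 m/s
v_mean = 0.81 × 0.4434 = 0.3591 m/s
Q = A × v_mean = 21.8 × 0.3591 = 7.829 m³/s

7.83 m³/s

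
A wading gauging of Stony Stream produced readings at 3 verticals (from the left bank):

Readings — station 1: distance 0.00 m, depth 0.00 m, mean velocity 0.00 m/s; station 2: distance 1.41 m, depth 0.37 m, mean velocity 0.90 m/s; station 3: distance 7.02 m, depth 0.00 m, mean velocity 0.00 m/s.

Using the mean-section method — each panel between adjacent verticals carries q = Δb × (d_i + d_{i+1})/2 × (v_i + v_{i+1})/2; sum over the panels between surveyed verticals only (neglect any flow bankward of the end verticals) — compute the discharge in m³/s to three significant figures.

0.584 m³/s

Panel 1-2: Δb = 1.41 m, d̄ = (0.00+0.37)/2 = 0.185, v̄ = (0.00+0.90)/2 = 0.45 → q = 1.41×0.185×0.45 = 0.1174 m³/s
Panel 2-3: Δb = 5.61 m, d̄ = (0.37+0.00)/2 = 0.185, v̄ = (0.90+0.00)/2 = 0.45 → q = 5.61×0.185×0.45 = 0.4670 m³/s
Q = Σ q = 0.5844 m³/s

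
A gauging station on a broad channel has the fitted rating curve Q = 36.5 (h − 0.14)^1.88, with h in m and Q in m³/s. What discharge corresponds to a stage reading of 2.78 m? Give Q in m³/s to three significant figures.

226 m³/s

Q = 36.5 × (2.78 − 0.14)^1.88 = 36.5 × 2.64^1.88 = 226.4 m³/s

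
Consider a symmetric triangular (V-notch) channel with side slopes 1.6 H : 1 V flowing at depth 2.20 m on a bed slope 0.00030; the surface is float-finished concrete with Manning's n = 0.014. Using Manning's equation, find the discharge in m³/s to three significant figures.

9.15 m³/s

A = z·y² = 1.6×2.20² = 7.744 m²
P = 2y√(1+z²) = 2×2.20×√(1+1.6²) = 8.302 m
R = A/P = 7.744/8.302 = 0.9328 m
Q = (1/n)·A·R^(2/3)·S^(1/2) = (1/0.014) × 7.744 × 0.9328^(2/3) × 0.00030^(1/2) = 9.147 m³/s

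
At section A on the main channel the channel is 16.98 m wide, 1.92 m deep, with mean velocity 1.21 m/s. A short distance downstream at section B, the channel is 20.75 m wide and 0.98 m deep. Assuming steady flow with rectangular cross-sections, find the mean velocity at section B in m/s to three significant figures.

1.94 m/s

Q = A₁V₁ = (16.98×1.92) × 1.21 = 39.45 m³/s
A₂ = 20.75 × 0.98 = 20.34 m²
V₂ = Q/A₂ = 39.45/20.34 = 1.940 m/s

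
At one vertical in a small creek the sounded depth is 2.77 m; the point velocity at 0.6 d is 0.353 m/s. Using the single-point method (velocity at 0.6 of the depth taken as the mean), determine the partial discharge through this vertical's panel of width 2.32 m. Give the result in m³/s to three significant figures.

v̄ = v₀.₆ = 0.353 m/s
q = v̄ × d × w = 0.3530 × 2.77 × 2.32 = 2.269 m³/s

2.27 m³/s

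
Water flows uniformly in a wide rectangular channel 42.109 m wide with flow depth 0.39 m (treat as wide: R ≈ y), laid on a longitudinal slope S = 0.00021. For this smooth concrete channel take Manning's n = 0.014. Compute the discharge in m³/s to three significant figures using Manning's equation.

9.07 m³/s

A = b·y = 42.109 × 0.39 = 16.42 m²
Wide channel: R ≈ y = 0.39 m
Q = (1/n)·A·R^(2/3)·S^(1/2) = (1/0.014) × 16.42 × 0.3900^(2/3) × 0.00021^(1/2) = 9.074 m³/s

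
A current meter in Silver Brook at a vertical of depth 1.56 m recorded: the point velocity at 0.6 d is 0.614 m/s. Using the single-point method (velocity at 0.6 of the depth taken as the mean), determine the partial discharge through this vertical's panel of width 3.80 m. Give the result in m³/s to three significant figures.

v̄ = v₀.₆ = 0.614 m/s
q = v̄ × d × w = 0.6140 × 1.56 × 3.80 = 3.640 m³/s

3.64 m³/s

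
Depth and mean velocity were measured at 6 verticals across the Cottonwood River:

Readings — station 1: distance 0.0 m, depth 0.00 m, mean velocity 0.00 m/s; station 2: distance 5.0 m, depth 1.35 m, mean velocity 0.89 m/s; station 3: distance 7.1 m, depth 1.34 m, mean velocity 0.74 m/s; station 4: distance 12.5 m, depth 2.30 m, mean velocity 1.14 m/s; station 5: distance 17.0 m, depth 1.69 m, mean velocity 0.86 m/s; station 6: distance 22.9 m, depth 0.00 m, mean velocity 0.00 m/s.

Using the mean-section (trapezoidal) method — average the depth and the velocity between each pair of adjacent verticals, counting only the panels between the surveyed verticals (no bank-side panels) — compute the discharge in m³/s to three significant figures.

24.2 m³/s

Panel 1-2: Δb = 5 m, d̄ = (0.00+1.35)/2 = 0.675, v̄ = (0.00+0.89)/2 = 0.445 → q = 5×0.675×0.445 = 1.502 m³/s
Panel 2-3: Δb = 2.1 m, d̄ = (1.35+1.34)/2 = 1.345, v̄ = (0.89+0.74)/2 = 0.815 → q = 2.1×1.345×0.815 = 2.302 m³/s
Panel 3-4: Δb = 5.4 m, d̄ = (1.34+2.30)/2 = 1.82, v̄ = (0.74+1.14)/2 = 0.94 → q = 5.4×1.82×0.94 = 9.238 m³/s
Panel 4-5: Δb = 4.5 m, d̄ = (2.30+1.69)/2 = 1.995, v̄ = (1.14+0.86)/2 = 1 → q = 4.5×1.995×1 = 8.978 m³/s
Panel 5-6: Δb = 5.9 m, d̄ = (1.69+0.00)/2 = 0.845, v̄ = (0.86+0.00)/2 = 0.43 → q = 5.9×0.845×0.43 = 2.144 m³/s
Q = Σ q = 24.16 m³/s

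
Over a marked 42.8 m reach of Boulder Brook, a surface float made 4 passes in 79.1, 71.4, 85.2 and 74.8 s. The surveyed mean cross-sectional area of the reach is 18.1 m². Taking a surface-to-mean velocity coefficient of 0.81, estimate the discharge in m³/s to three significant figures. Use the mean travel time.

t̄ = (79.1 + 71.4 + 85.2 + 74.8) / 4 = 77.625 s
v_surface = L / t̄ = 42.8 / 77.625 = 0.5514 m/s
v_mean = 0.81 × 0.5514 = 0.4466 m/s
Q = A × v_mean = 18.1 × 0.4466 = 8.084 m³/s

8.08 m³/s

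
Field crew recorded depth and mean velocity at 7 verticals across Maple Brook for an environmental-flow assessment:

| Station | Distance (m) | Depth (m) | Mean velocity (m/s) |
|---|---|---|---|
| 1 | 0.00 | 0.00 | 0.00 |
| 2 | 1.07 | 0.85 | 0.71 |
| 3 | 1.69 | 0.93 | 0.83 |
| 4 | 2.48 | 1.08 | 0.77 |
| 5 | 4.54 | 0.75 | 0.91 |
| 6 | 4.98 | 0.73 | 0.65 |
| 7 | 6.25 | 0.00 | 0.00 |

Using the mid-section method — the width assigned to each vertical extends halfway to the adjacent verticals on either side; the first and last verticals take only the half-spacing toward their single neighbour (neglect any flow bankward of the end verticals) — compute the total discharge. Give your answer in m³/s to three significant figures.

3.50 m³/s

w_2 = (1.69 − 0.00)/2 = 0.845 m; q_2 = 0.71 × 0.85 × 0.845 = 0.5100 m³/s
w_3 = (2.48 − 1.07)/2 = 0.705 m; q_3 = 0.83 × 0.93 × 0.705 = 0.5442 m³/s
w_4 = (4.54 − 1.69)/2 = 1.425 m; q_4 = 0.77 × 1.08 × 1.425 = 1.185 m³/s
w_5 = (4.98 − 2.48)/2 = 1.25 m; q_5 = 0.91 × 0.75 × 1.25 = 0.8531 m³/s
w_6 = (6.25 − 4.54)/2 = 0.855 m; q_6 = 0.65 × 0.73 × 0.855 = 0.4057 m³/s
Stations 1, 7 contribute zero (depth or velocity is 0).
Q = Σ qᵢ = 3.498 m³/s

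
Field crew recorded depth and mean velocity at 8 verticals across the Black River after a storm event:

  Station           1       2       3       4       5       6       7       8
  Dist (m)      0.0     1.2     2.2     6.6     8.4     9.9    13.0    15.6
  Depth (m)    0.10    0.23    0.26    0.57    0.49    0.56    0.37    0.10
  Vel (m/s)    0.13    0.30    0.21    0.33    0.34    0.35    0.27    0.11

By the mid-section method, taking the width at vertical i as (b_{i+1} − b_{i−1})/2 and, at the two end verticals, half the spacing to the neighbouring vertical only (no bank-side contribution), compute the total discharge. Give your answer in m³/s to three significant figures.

w_1 = (1.2 − 0.0)/2 = 0.6 m; q_1 = 0.13 × 0.10 × 0.6 = 0.007800 m³/s
w_2 = (2.2 − 0.0)/2 = 1.1 m; q_2 = 0.30 × 0.23 × 1.1 = 0.07590 m³/s
w_3 = (6.6 − 1.2)/2 = 2.7 m; q_3 = 0.21 × 0.26 × 2.7 = 0.1474 m³/s
w_4 = (8.4 − 2.2)/2 = 3.1 m; q_4 = 0.33 × 0.57 × 3.1 = 0.5831 m³/s
w_5 = (9.9 − 6.6)/2 = 1.65 m; q_5 = 0.34 × 0.49 × 1.65 = 0.2749 m³/s
w_6 = (13.0 − 8.4)/2 = 2.3 m; q_6 = 0.35 × 0.56 × 2.3 = 0.4508 m³/s
w_7 = (15.6 − 9.9)/2 = 2.85 m; q_7 = 0.27 × 0.37 × 2.85 = 0.2847 m³/s
w_8 = (15.6 − 13.0)/2 = 1.3 m; q_8 = 0.11 × 0.10 × 1.3 = 0.01430 m³/s
Q = Σ qᵢ = 1.839 m³/s

1.84 m³/s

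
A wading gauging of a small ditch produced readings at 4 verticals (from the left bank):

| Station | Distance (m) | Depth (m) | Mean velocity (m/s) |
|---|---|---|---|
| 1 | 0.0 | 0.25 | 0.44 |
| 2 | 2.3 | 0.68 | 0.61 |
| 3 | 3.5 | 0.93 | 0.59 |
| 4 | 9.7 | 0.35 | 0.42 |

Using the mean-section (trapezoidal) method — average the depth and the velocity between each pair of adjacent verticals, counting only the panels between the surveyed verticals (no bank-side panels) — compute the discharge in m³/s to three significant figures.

3.14 m³/s

Panel 1-2: Δb = 2.3 m, d̄ = (0.25+0.68)/2 = 0.465, v̄ = (0.44+0.61)/2 = 0.525 → q = 2.3×0.465×0.525 = 0.5615 m³/s
Panel 2-3: Δb = 1.2 m, d̄ = (0.68+0.93)/2 = 0.805, v̄ = (0.61+0.59)/2 = 0.6 → q = 1.2×0.805×0.6 = 0.5796 m³/s
Panel 3-4: Δb = 6.2 m, d̄ = (0.93+0.35)/2 = 0.64, v̄ = (0.59+0.42)/2 = 0.505 → q = 6.2×0.64×0.505 = 2.004 m³/s
Q = Σ q = 3.145 m³/s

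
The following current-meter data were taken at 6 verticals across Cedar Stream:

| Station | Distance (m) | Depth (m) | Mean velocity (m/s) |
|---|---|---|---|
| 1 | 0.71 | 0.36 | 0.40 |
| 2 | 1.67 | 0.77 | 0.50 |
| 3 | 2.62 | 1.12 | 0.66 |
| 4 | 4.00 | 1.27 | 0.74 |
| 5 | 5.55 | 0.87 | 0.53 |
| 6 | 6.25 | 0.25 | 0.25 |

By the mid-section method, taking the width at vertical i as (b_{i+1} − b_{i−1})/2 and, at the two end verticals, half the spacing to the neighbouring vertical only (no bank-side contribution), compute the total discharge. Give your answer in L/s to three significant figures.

3220 L/s

w_1 = (1.67 − 0.71)/2 = 0.48 m; q_1 = 0.40 × 0.36 × 0.48 = 0.06912 m³/s
w_2 = (2.62 − 0.71)/2 = 0.955 m; q_2 = 0.50 × 0.77 × 0.955 = 0.3677 m³/s
w_3 = (4.00 − 1.67)/2 = 1.165 m; q_3 = 0.66 × 1.12 × 1.165 = 0.8612 m³/s
w_4 = (5.55 − 2.62)/2 = 1.465 m; q_4 = 0.74 × 1.27 × 1.465 = 1.377 m³/s
w_5 = (6.25 − 4.00)/2 = 1.125 m; q_5 = 0.53 × 0.87 × 1.125 = 0.5187 m³/s
w_6 = (6.25 − 5.55)/2 = 0.35 m; q_6 = 0.25 × 0.25 × 0.35 = 0.02188 m³/s
Q = Σ qᵢ = 3.215 m³/s
= 3.215 × 1000 = 3215 L/s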